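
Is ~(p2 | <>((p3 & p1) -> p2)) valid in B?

Invalid (countermodel exists)

Tableau for the negation p2 | <>((p3 & p1) -> p2):
1. p2 | <>((p3 & p1) -> p2), 0
2. <>((p3 & p1) -> p2), 0
3. (p3 & p1) -> p2, 1
4. p2, 1
Accessibility: 0R0, 0R1, 1R0, 1R1
The negation has an open branch (countermodel exists).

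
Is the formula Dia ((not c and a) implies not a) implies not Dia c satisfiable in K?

1. Dia ((not c and a) implies not a) implies not Dia c, u
2. not Dia c, u

Satisfiable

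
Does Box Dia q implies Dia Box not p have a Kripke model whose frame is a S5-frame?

Yes, satisfiable

1. Box Dia q implies Dia Box not p, 0
2. Dia Box not p, 0
3. Box not p, 1
4. not p, 0
5. not p, 1
Accessibility: 0R0, 0R1, 1R0, 1R1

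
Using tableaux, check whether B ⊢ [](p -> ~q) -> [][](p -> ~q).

Tableau for the negation ~([](p -> ~q) -> [][](p -> ~q)):
1. ~([](p -> ~q) -> [][](p -> ~q)), w0
2. [](p -> ~q), w0
3. ~[][](p -> ~q), w0
4. p -> ~q, w0
5. ~q, w0
6. ~[](p -> ~q), w1
7. p -> ~q, w1
8. ~q, w1
9. ~(p -> ~q), w2
10. p, w2
11. q, w2
Accessibility: w0Rw0, w0Rw1, w1Rw0, w1Rw1, w1Rw2, w2Rw1, w2Rw2
The negation has an open branch (countermodel exists).

No, not valid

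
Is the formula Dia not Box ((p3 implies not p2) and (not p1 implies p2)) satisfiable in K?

Satisfiable

1. Dia not Box ((p3 implies not p2) and (not p1 implies p2)), 0
2. not Box ((p3 implies not p2) and (not p1 implies p2)), 1
3. not ((p3 implies not p2) and (not p1 implies p2)), 2
4. not (not p1 implies p2), 2
5. not p1, 2
6. not p2, 2
Accessibility: 0R1, 1R2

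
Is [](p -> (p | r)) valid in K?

Yes, valid

Tableau for the negation ~[](p -> (p | r)):
1. ~[](p -> (p | r)), 0
2. ~(p -> (p | r)), 1
3. p, 1
4. ~(p | r), 1
5. ~p, 1
6. ~r, 1
Accessibility: 0R1
Branch closes: p and ~p both at 1.
All branches of the negation close; one closing branch shown above.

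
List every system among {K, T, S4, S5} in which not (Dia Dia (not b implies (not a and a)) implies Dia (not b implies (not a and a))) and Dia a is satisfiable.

S4-tableau for the formula:
1. not (Dia Dia (not b implies (not a and a)) implies Dia (not b implies (not a and a))) and Dia a, w0
2. not (Dia Dia (not b implies (not a and a)) implies Dia (not b implies (not a and a))), w0
3. Dia a, w0
4. Dia Dia (not b implies (not a and a)), w0
5. not Dia (not b implies (not a and a)), w0
6. not (not b implies (not a and a)), w0
7. not b, w0
8. not (not a and a), w0
9. not a, w0
10. a, w1
11. not (not b implies (not a and a)), w1
12. not b, w1
13. not (not a and a), w1
14. Dia (not b implies (not a and a)), w2
15. not (not b implies (not a and a)), w2
16. not b, w2
17. not (not a and a), w2
18. not a, w2
19. not b implies (not a and a), w3
20. not (not b implies (not a and a)), w3
21. not b, w3
22. not (not a and a), w3
23. not a and a, w3
24. not a, w3
25. a, w3
Accessibility: w0Rw0, w0Rw1, w0Rw2, w0Rw3, w1Rw1, w2Rw2, w2Rw3, w3Rw3
Branch closes: a and not a both at w3.
Every branch closes (one shown): unsatisfiable in S4, hence also in S5 (every S5-frame is an S4-frame).
T-tableau for the formula:
1. not (Dia Dia (not b implies (not a and a)) implies Dia (not b implies (not a and a))) and Dia a, w0
2. not (Dia Dia (not b implies (not a and a)) implies Dia (not b implies (not a and a))), w0
3. Dia a, w0
4. Dia Dia (not b implies (not a and a)), w0
5. not Dia (not b implies (not a and a)), w0
6. not (not b implies (not a and a)), w0
7. not b, w0
8. not (not a and a), w0
9. not a, w0
10. a, w1
11. not (not b implies (not a and a)), w1
12. not b, w1
13. not (not a and a), w1
14. Dia (not b implies (not a and a)), w2
15. not (not b implies (not a and a)), w2
16. not b, w2
17. not (not a and a), w2
18. not a, w2
19. not b implies (not a and a), w3
20. b, w3
Accessibility: w0Rw0, w0Rw1, w0Rw2, w1Rw1, w2Rw2, w2Rw3, w3Rw3
Complete open branch: satisfiable in T, hence also in K (this T-model is also a K-model).

K, T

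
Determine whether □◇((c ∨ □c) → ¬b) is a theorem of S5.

Tableau for the negation ¬□◇((c ∨ □c) → ¬b):
1. ¬□◇((c ∨ □c) → ¬b), 0
2. ¬◇((c ∨ □c) → ¬b), 1
3. ¬((c ∨ □c) → ¬b), 0
4. c ∨ □c, 0
5. b, 0
6. ¬((c ∨ □c) → ¬b), 1
7. c ∨ □c, 1
8. b, 1
9. □c, 0
10. c, 0
11. c, 1
12. □c, 1
Accessibility: 0R0, 0R1, 1R0, 1R1
The negation has an open branch (countermodel exists).

Invalid (countermodel exists)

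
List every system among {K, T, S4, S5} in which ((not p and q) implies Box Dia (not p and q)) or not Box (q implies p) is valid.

T, S4, S5

K-tableau for the negation not (((not p and q) implies Box Dia (not p and q)) or not Box (q implies p)):
1. not (((not p and q) implies Box Dia (not p and q)) or not Box (q implies p)), u
2. not ((not p and q) implies Box Dia (not p and q)), u   [neg-or-rule on 1]
3. Box (q implies p), u   [neg-or-rule on 1]
4. not p and q, u   [neg-implies-rule on 2]
5. not Box Dia (not p and q), u   [neg-implies-rule on 2]
6. not p, u   [and-rule on 4]
7. q, u   [and-rule on 4]
8. not Dia (not p and q), v   [neg-Box-rule on 5: fresh world v, uRv]
9. q implies p, v   [Box-rule on 3 via uRv]
10. p, v   [implies-rule on 9 (branches; this branch)]
Accessibility: uRv
Complete open branch: countermodel on a K-frame, so not valid in K.
T-tableau for the negation not (((not p and q) implies Box Dia (not p and q)) or not Box (q implies p)):
1. not (((not p and q) implies Box Dia (not p and q)) or not Box (q implies p)), u
2. not ((not p and q) implies Box Dia (not p and q)), u   [neg-or-rule on 1]
3. Box (q implies p), u   [neg-or-rule on 1]
4. not p and q, u   [neg-implies-rule on 2]
5. not Box Dia (not p and q), u   [neg-implies-rule on 2]
6. not p, u   [and-rule on 4]
7. q, u   [and-rule on 4]
8. q implies p, u   [Box-rule on 3 via uRu]
9. p, u   [implies-rule on 8 (branches; this branch)]
Accessibility: uRu
Branch closes: p and not p both at u.
Every branch closes (one shown): valid in T, hence also in S4, S5 (every theorem of T is a theorem of S4 and S5).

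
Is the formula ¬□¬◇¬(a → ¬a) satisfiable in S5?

1. ¬□¬◇¬(a → ¬a), 0
2. ◇¬(a → ¬a), 1   [¬□-rule on 1: fresh world 1, 0R1]
3. ¬(a → ¬a), 2   [◇-rule on 2: fresh world 2, 1R2]
4. a, 2   [¬→-rule on 3]
Accessibility: 0R0, 0R1, 0R2, 1R0, 1R1, 1R2, 2R0, 2R1, 2R2

Satisfiable (open branch found)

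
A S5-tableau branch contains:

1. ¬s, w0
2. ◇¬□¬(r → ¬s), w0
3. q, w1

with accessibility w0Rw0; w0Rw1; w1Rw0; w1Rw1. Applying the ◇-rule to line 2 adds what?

a fresh world w2 with w0Rw2, and ¬□¬(r → ¬s) at w2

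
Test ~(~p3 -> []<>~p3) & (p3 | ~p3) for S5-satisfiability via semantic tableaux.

1. ~(~p3 -> []<>~p3) & (p3 | ~p3), w0
2. ~(~p3 -> []<>~p3), w0
3. p3 | ~p3, w0
4. ~p3, w0
5. ~[]<>~p3, w0
6. ~<>~p3, w1
7. p3, w0
Accessibility: w0Rw0, w0Rw1, w1Rw0, w1Rw1
Branch closes: p3 and ~p3 both at w0.
Every branch closes; the branch above is one of them.

No, unsatisfiable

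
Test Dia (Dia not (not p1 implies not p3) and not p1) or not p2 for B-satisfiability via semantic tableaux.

Yes, satisfiable

1. Dia (Dia not (not p1 implies not p3) and not p1) or not p2, u
2. not p2, u   [or-rule on 1 (branches; this branch)]
Accessibility: uRu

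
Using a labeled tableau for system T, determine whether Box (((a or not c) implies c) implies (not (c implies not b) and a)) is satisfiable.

1. Box (((a or not c) implies c) implies (not (c implies not b) and a)), 0
2. ((a or not c) implies c) implies (not (c implies not b) and a), 0   [Box-rule on 1 via 0R0]
3. not (c implies not b) and a, 0   [implies-rule on 2 (branches; this branch)]
4. not (c implies not b), 0   [and-rule on 3]
5. a, 0   [and-rule on 3]
6. c, 0   [neg-implies-rule on 4]
7. b, 0   [neg-implies-rule on 4]
Accessibility: 0R0

Satisfiable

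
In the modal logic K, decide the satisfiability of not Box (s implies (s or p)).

No, unsatisfiable

1. not Box (s implies (s or p)), u
2. not (s implies (s or p)), v
3. s, v
4. not (s or p), v
5. not s, v
6. not p, v
Accessibility: uRv
Branch closes: s and not s both at v.
(One branch shown.) All branches close.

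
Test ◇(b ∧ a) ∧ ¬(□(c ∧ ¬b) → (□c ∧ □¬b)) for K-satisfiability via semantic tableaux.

1. ◇(b ∧ a) ∧ ¬(□(c ∧ ¬b) → (□c ∧ □¬b)), u
2. ◇(b ∧ a), u
3. ¬(□(c ∧ ¬b) → (□c ∧ □¬b)), u
4. □(c ∧ ¬b), u
5. ¬(□c ∧ □¬b), u
6. ¬□¬b, u
7. b ∧ a, v
8. b, v
9. a, v
10. c ∧ ¬b, v
11. c, v
12. ¬b, v
Accessibility: uRv
Branch closes: b and ¬b both at v.
(One branch shown.) All branches close.

No, unsatisfiable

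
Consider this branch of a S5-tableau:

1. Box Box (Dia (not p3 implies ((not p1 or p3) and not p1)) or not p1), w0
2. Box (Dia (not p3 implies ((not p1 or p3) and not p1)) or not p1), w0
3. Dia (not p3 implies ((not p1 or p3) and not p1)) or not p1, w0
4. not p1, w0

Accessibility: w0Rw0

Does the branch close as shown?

No, open

No world carries both an atom and its negation.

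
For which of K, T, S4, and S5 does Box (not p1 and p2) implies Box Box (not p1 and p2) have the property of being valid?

T-tableau for the negation not (Box (not p1 and p2) implies Box Box (not p1 and p2)):
1. not (Box (not p1 and p2) implies Box Box (not p1 and p2)), 0
2. Box (not p1 and p2), 0
3. not Box Box (not p1 and p2), 0
4. not p1 and p2, 0
5. not p1, 0
6. p2, 0
7. not Box (not p1 and p2), 1
8. not p1 and p2, 1
9. not p1, 1
10. p2, 1
11. not (not p1 and p2), 2
12. not p2, 2
Accessibility: 0R0, 0R1, 1R1, 1R2, 2R2
Complete open branch: countermodel on a T-frame, so not valid in T, nor in K (the same frame is also a K-frame).
S4-tableau for the negation not (Box (not p1 and p2) implies Box Box (not p1 and p2)):
1. not (Box (not p1 and p2) implies Box Box (not p1 and p2)), 0
2. Box (not p1 and p2), 0
3. not Box Box (not p1 and p2), 0
4. not p1 and p2, 0
5. not p1, 0
6. p2, 0
7. not Box (not p1 and p2), 1
8. not p1 and p2, 1
9. not p1, 1
10. p2, 1
11. not (not p1 and p2), 2
12. not p1 and p2, 2
13. not p1, 2
14. p2, 2
15. not p2, 2
Accessibility: 0R0, 0R1, 0R2, 1R1, 1R2, 2R2
Branch closes: p2 and not p2 both at 2.
Every branch closes (one shown): valid in S4, hence also in S5 (every theorem of S4 is a theorem of S5).

S4, S5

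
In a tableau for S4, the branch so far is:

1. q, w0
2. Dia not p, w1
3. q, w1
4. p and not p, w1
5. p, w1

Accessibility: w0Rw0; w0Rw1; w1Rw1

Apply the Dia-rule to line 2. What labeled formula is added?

a fresh world w2 with w1Rw2, and not p at w2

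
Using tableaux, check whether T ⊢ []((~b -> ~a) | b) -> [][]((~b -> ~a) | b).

Tableau for the negation ~([]((~b -> ~a) | b) -> [][]((~b -> ~a) | b)):
1. ~([]((~b -> ~a) | b) -> [][]((~b -> ~a) | b)), u
2. []((~b -> ~a) | b), u   [~->-rule on 1]
3. ~[][]((~b -> ~a) | b), u   [~->-rule on 1]
4. (~b -> ~a) | b, u   [[]-rule on 2 via uRu]
5. b, u   [|-rule on 4 (branches; this branch)]
6. ~[]((~b -> ~a) | b), v   [~[]-rule on 3: fresh world v, uRv]
7. (~b -> ~a) | b, v   [[]-rule on 2 via uRv]
8. b, v   [|-rule on 7 (branches; this branch)]
9. ~((~b -> ~a) | b), w   [~[]-rule on 6: fresh world w, vRw]
10. ~(~b -> ~a), w   [~|-rule on 9]
11. ~b, w   [~|-rule on 9]
12. a, w   [~->-rule on 10]
Accessibility: uRu, uRv, vRv, vRw, wRw
The negation has an open branch (countermodel exists).

Invalid (countermodel exists)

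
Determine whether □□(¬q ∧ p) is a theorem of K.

Tableau for the negation ¬□□(¬q ∧ p):
1. ¬□□(¬q ∧ p), 0
2. ¬□(¬q ∧ p), 1
3. ¬(¬q ∧ p), 2
4. ¬p, 2
Accessibility: 0R1, 1R2
The negation has an open branch (countermodel exists).

Invalid (countermodel exists)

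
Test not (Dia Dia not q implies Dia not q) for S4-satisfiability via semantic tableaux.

Unsatisfiable (every branch closes)

1. not (Dia Dia not q implies Dia not q), 0
2. Dia Dia not q, 0   [neg-implies-rule on 1]
3. not Dia not q, 0   [neg-implies-rule on 1]
4. q, 0   [neg-Dia-rule on 3 via 0R0]
5. Dia not q, 1   [Dia-rule on 2: fresh world 1, 0R1]
6. q, 1   [neg-Dia-rule on 3 via 0R1]
7. not q, 2   [Dia-rule on 5: fresh world 2, 1R2]
8. q, 2   [neg-Dia-rule on 3 via 0R2]
Accessibility: 0R0, 0R1, 0R2, 1R1, 1R2, 2R2
Branch closes: q and not q both at 2.
(One branch shown.) All branches close.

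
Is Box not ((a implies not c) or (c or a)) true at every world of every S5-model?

Tableau for the negation not Box not ((a implies not c) or (c or a)):
1. not Box not ((a implies not c) or (c or a)), 0
2. (a implies not c) or (c or a), 1   [neg-Box-rule on 1: fresh world 1, 0R1]
3. c or a, 1   [or-rule on 2 (branches; this branch)]
4. a, 1   [or-rule on 3 (branches; this branch)]
Accessibility: 0R0, 0R1, 1R0, 1R1
The negation has an open branch (countermodel exists).

Invalid (countermodel exists)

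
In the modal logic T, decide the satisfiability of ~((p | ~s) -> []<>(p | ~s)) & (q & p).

Yes, satisfiable

1. ~((p | ~s) -> []<>(p | ~s)) & (q & p), 0
2. ~((p | ~s) -> []<>(p | ~s)), 0
3. q & p, 0
4. p | ~s, 0
5. ~[]<>(p | ~s), 0
6. q, 0
7. p, 0
8. ~s, 0
9. ~<>(p | ~s), 1
10. ~(p | ~s), 1
11. ~p, 1
12. s, 1
Accessibility: 0R0, 0R1, 1R1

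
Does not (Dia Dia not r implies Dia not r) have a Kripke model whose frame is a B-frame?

Yes, satisfiable

1. not (Dia Dia not r implies Dia not r), 0
2. Dia Dia not r, 0
3. not Dia not r, 0
4. r, 0
5. Dia not r, 1
6. r, 1
7. not r, 2
Accessibility: 0R0, 0R1, 1R0, 1R1, 1R2, 2R1, 2R2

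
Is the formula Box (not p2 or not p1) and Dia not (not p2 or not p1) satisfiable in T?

1. Box (not p2 or not p1) and Dia not (not p2 or not p1), 0
2. Box (not p2 or not p1), 0
3. Dia not (not p2 or not p1), 0
4. not p2 or not p1, 0
5. not p1, 0
6. not (not p2 or not p1), 1
7. p2, 1
8. p1, 1
9. not p2 or not p1, 1
10. not p1, 1
Accessibility: 0R0, 0R1, 1R1
Branch closes: p1 and not p1 both at 1.
Every branch closes; the branch above is one of them.

No, unsatisfiable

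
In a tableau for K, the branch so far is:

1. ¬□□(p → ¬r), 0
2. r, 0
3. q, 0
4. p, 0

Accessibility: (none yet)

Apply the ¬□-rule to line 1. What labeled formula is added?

a fresh world 1 with 0R1, and ¬□(p → ¬r) at 1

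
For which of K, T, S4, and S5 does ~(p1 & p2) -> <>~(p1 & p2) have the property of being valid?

K-tableau for the negation ~(~(p1 & p2) -> <>~(p1 & p2)):
1. ~(~(p1 & p2) -> <>~(p1 & p2)), w0
2. ~(p1 & p2), w0
3. ~<>~(p1 & p2), w0
4. ~p2, w0
Complete open branch: countermodel on a K-frame, so not valid in K.
T-tableau for the negation ~(~(p1 & p2) -> <>~(p1 & p2)):
1. ~(~(p1 & p2) -> <>~(p1 & p2)), w0
2. ~(p1 & p2), w0
3. ~<>~(p1 & p2), w0
4. p1 & p2, w0
5. p1, w0
6. p2, w0
7. ~p2, w0
Accessibility: w0Rw0
Branch closes: p2 and ~p2 both at w0.
Every branch closes (one shown): valid in T, hence also in S4, S5 (every theorem of T is a theorem of S4 and S5).

T, S4, S5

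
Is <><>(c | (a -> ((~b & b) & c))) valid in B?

Tableau for the negation ~<><>(c | (a -> ((~b & b) & c))):
1. ~<><>(c | (a -> ((~b & b) & c))), u
2. ~<>(c | (a -> ((~b & b) & c))), u
3. ~(c | (a -> ((~b & b) & c))), u
4. ~c, u
5. ~(a -> ((~b & b) & c)), u
6. a, u
7. ~((~b & b) & c), u
Accessibility: uRu
The negation has an open branch (countermodel exists).

Invalid (countermodel exists)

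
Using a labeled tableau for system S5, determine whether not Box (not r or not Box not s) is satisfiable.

1. not Box (not r or not Box not s), 0
2. not (not r or not Box not s), 1
3. r, 1
4. Box not s, 1
5. not s, 0
6. not s, 1
Accessibility: 0R0, 0R1, 1R0, 1R1

Satisfiable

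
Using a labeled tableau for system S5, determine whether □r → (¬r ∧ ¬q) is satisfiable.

1. □r → (¬r ∧ ¬q), 0
2. ¬r ∧ ¬q, 0
3. ¬r, 0
4. ¬q, 0
Accessibility: 0R0

Satisfiable (open branch found)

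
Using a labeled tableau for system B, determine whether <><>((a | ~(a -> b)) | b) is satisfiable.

Satisfiable

1. <><>((a | ~(a -> b)) | b), w0
2. <>((a | ~(a -> b)) | b), w1
3. (a | ~(a -> b)) | b, w2
4. b, w2
Accessibility: w0Rw0, w0Rw1, w1Rw0, w1Rw1, w1Rw2, w2Rw1, w2Rw2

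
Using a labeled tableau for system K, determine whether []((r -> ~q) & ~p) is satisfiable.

Satisfiable (open branch found)

1. []((r -> ~q) & ~p), w0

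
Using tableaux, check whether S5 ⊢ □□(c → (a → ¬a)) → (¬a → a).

Tableau for the negation ¬(□□(c → (a → ¬a)) → (¬a → a)):
1. ¬(□□(c → (a → ¬a)) → (¬a → a)), 0
2. □□(c → (a → ¬a)), 0   [¬→-rule on 1]
3. ¬(¬a → a), 0   [¬→-rule on 1]
4. ¬a, 0   [¬→-rule on 3]
5. □(c → (a → ¬a)), 0   [□-rule on 2 via 0R0]
6. c → (a → ¬a), 0   [□-rule on 5 via 0R0]
7. a → ¬a, 0   [→-rule on 6 (branches; this branch)]
Accessibility: 0R0
The negation has an open branch (countermodel exists).

Invalid (countermodel exists)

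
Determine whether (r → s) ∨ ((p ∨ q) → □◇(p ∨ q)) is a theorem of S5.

Valid

Tableau for the negation ¬((r → s) ∨ ((p ∨ q) → □◇(p ∨ q))):
1. ¬((r → s) ∨ ((p ∨ q) → □◇(p ∨ q))), 0
2. ¬(r → s), 0
3. ¬((p ∨ q) → □◇(p ∨ q)), 0
4. r, 0
5. ¬s, 0
6. p ∨ q, 0
7. ¬□◇(p ∨ q), 0
8. q, 0
9. ¬◇(p ∨ q), 1
10. ¬(p ∨ q), 0
11. ¬p, 0
12. ¬q, 0
Accessibility: 0R0, 0R1, 1R0, 1R1
Branch closes: q and ¬q both at 0.
All branches of the negation close; one closing branch shown above.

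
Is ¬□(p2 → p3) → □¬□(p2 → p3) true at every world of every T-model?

Tableau for the negation ¬(¬□(p2 → p3) → □¬□(p2 → p3)):
1. ¬(¬□(p2 → p3) → □¬□(p2 → p3)), 0
2. ¬□(p2 → p3), 0   [¬→-rule on 1]
3. ¬□¬□(p2 → p3), 0   [¬→-rule on 1]
4. ¬(p2 → p3), 1   [¬□-rule on 2: fresh world 1, 0R1]
5. p2, 1   [¬→-rule on 4]
6. ¬p3, 1   [¬→-rule on 4]
7. □(p2 → p3), 2   [¬□-rule on 3: fresh world 2, 0R2]
8. p2 → p3, 2   [□-rule on 7 via 2R2]
9. p3, 2   [→-rule on 8 (branches; this branch)]
Accessibility: 0R0, 0R1, 0R2, 1R1, 2R2
The negation has an open branch (countermodel exists).

Not valid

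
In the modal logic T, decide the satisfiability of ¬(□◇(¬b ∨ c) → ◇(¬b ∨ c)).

1. ¬(□◇(¬b ∨ c) → ◇(¬b ∨ c)), 0
2. □◇(¬b ∨ c), 0   [¬→-rule on 1]
3. ¬◇(¬b ∨ c), 0   [¬→-rule on 1]
4. ◇(¬b ∨ c), 0   [□-rule on 2 via 0R0]
5. ¬(¬b ∨ c), 0   [¬◇-rule on 3 via 0R0]
6. b, 0   [¬∨-rule on 5]
7. ¬c, 0   [¬∨-rule on 5]
8. ¬b ∨ c, 1   [◇-rule on 4: fresh world 1, 0R1]
9. ◇(¬b ∨ c), 1   [□-rule on 2 via 0R1]
10. ¬(¬b ∨ c), 1   [¬◇-rule on 3 via 0R1]
11. b, 1   [¬∨-rule on 10]
12. ¬c, 1   [¬∨-rule on 10]
13. c, 1   [∨-rule on 8 (branches; this branch)]
Accessibility: 0R0, 0R1, 1R1
Branch closes: c and ¬c both at 1.
All branches of the tableau close; one closing branch shown above.

No, unsatisfiable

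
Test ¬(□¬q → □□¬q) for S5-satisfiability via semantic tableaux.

1. ¬(□¬q → □□¬q), w0
2. □¬q, w0   [¬→-rule on 1]
3. ¬□□¬q, w0   [¬→-rule on 1]
4. ¬q, w0   [□-rule on 2 via w0Rw0]
5. ¬□¬q, w1   [¬□-rule on 3: fresh world w1, w0Rw1]
6. ¬q, w1   [□-rule on 2 via w0Rw1]
7. q, w2   [¬□-rule on 5: fresh world w2, w1Rw2]
8. ¬q, w2   [□-rule on 2 via w0Rw2]
Accessibility: w0Rw0, w0Rw1, w0Rw2, w1Rw0, w1Rw1, w1Rw2, w2Rw0, w2Rw1, w2Rw2
Branch closes: q and ¬q both at w2.
Every branch closes; the branch above is one of them.

No, unsatisfiable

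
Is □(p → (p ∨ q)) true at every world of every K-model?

Tableau for the negation ¬□(p → (p ∨ q)):
1. ¬□(p → (p ∨ q)), 0
2. ¬(p → (p ∨ q)), 1   [¬□-rule on 1: fresh world 1, 0R1]
3. p, 1   [¬→-rule on 2]
4. ¬(p ∨ q), 1   [¬→-rule on 2]
5. ¬p, 1   [¬∨-rule on 4]
6. ¬q, 1   [¬∨-rule on 4]
Accessibility: 0R1
Branch closes: p and ¬p both at 1.
All branches of the negation close; one closing branch shown above.

Yes, valid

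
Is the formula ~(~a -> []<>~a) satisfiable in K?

Satisfiable (open branch found)

1. ~(~a -> []<>~a), w0
2. ~a, w0
3. ~[]<>~a, w0
4. ~<>~a, w1
Accessibility: w0Rw1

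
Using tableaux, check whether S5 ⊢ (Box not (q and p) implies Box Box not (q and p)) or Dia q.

Yes, valid

Tableau for the negation not ((Box not (q and p) implies Box Box not (q and p)) or Dia q):
1. not ((Box not (q and p) implies Box Box not (q and p)) or Dia q), 0
2. not (Box not (q and p) implies Box Box not (q and p)), 0
3. not Dia q, 0
4. Box not (q and p), 0
5. not Box Box not (q and p), 0
6. not q, 0
7. not (q and p), 0
8. not p, 0
9. not Box not (q and p), 1
10. not q, 1
11. not (q and p), 1
12. not p, 1
13. q and p, 2
14. q, 2
15. p, 2
16. not q, 2
Accessibility: 0R0, 0R1, 0R2, 1R0, 1R1, 1R2, 2R0, 2R1, 2R2
Branch closes: q and not q both at 2.
Every branch of the negation's tableau closes; the branch above is one of them.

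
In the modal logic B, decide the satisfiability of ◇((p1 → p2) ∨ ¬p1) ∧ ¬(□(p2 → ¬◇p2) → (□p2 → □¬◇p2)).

No, unsatisfiable

1. ◇((p1 → p2) ∨ ¬p1) ∧ ¬(□(p2 → ¬◇p2) → (□p2 → □¬◇p2)), w0
2. ◇((p1 → p2) ∨ ¬p1), w0   [∧-rule on 1]
3. ¬(□(p2 → ¬◇p2) → (□p2 → □¬◇p2)), w0   [∧-rule on 1]
4. □(p2 → ¬◇p2), w0   [¬→-rule on 3]
5. ¬(□p2 → □¬◇p2), w0   [¬→-rule on 3]
6. □p2, w0   [¬→-rule on 5]
7. ¬□¬◇p2, w0   [¬→-rule on 5]
8. p2 → ¬◇p2, w0   [□-rule on 4 via w0Rw0]
9. p2, w0   [□-rule on 6 via w0Rw0]
10. ¬◇p2, w0   [→-rule on 8 (branches; this branch)]
11. ¬p2, w0   [¬◇-rule on 10 via w0Rw0]
Accessibility: w0Rw0
Branch closes: p2 and ¬p2 both at w0.
(One branch shown.) All branches close.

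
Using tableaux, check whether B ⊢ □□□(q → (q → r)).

Tableau for the negation ¬□□□(q → (q → r)):
1. ¬□□□(q → (q → r)), w0
2. ¬□□(q → (q → r)), w1
3. ¬□(q → (q → r)), w2
4. ¬(q → (q → r)), w3
5. q, w3
6. ¬(q → r), w3
7. ¬r, w3
Accessibility: w0Rw0, w0Rw1, w1Rw0, w1Rw1, w1Rw2, w2Rw1, w2Rw2, w2Rw3, w3Rw2, w3Rw3
The negation has an open branch (countermodel exists).

Invalid (countermodel exists)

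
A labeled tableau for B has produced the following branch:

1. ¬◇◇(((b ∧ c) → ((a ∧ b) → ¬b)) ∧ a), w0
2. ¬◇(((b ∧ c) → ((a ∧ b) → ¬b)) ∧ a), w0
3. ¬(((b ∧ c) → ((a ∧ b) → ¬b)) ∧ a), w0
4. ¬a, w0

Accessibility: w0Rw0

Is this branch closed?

No, open

No world carries both an atom and its negation.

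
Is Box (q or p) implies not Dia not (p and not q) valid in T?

Invalid (countermodel exists)

Tableau for the negation not (Box (q or p) implies not Dia not (p and not q)):
1. not (Box (q or p) implies not Dia not (p and not q)), u
2. Box (q or p), u
3. Dia not (p and not q), u
4. q or p, u
5. p, u
6. not (p and not q), v
7. q or p, v
8. q, v
9. p, v
Accessibility: uRu, uRv, vRv
The negation has an open branch (countermodel exists).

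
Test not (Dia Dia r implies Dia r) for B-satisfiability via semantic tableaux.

1. not (Dia Dia r implies Dia r), 0
2. Dia Dia r, 0
3. not Dia r, 0
4. not r, 0
5. Dia r, 1
6. not r, 1
7. r, 2
Accessibility: 0R0, 0R1, 1R0, 1R1, 1R2, 2R1, 2R2

Satisfiable (open branch found)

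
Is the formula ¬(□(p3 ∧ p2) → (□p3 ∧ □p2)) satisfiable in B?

Unsatisfiable (every branch closes)

1. ¬(□(p3 ∧ p2) → (□p3 ∧ □p2)), u
2. □(p3 ∧ p2), u   [¬→-rule on 1]
3. ¬(□p3 ∧ □p2), u   [¬→-rule on 1]
4. p3 ∧ p2, u   [□-rule on 2 via uRu]
5. p3, u   [∧-rule on 4]
6. p2, u   [∧-rule on 4]
7. ¬□p2, u   [¬∧-rule on 3 (branches; this branch)]
8. ¬p2, v   [¬□-rule on 7: fresh world v, uRv]
9. p3 ∧ p2, v   [□-rule on 2 via uRv]
10. p3, v   [∧-rule on 9]
11. p2, v   [∧-rule on 9]
Accessibility: uRu, uRv, vRu, vRv
Branch closes: p2 and ¬p2 both at v.
Every branch closes; the branch above is one of them.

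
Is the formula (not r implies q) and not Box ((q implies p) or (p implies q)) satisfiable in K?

Unsatisfiable

1. (not r implies q) and not Box ((q implies p) or (p implies q)), u
2. not r implies q, u
3. not Box ((q implies p) or (p implies q)), u
4. q, u
5. not ((q implies p) or (p implies q)), v
6. not (q implies p), v
7. not (p implies q), v
8. q, v
9. not p, v
10. p, v
11. not q, v
Accessibility: uRv
Branch closes: p and not p both at v.
Every branch closes; the branch above is one of them.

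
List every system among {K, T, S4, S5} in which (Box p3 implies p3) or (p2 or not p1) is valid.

T, S4, S5

T-tableau for the negation not ((Box p3 implies p3) or (p2 or not p1)):
1. not ((Box p3 implies p3) or (p2 or not p1)), w0
2. not (Box p3 implies p3), w0
3. not (p2 or not p1), w0
4. Box p3, w0
5. not p3, w0
6. not p2, w0
7. p1, w0
8. p3, w0
Accessibility: w0Rw0
Branch closes: p3 and not p3 both at w0.
Every branch closes (one shown): valid in T, hence also in S4, S5 (every theorem of T is a theorem of S4 and S5).
K-tableau for the negation not ((Box p3 implies p3) or (p2 or not p1)):
1. not ((Box p3 implies p3) or (p2 or not p1)), w0
2. not (Box p3 implies p3), w0
3. not (p2 or not p1), w0
4. Box p3, w0
5. not p3, w0
6. not p2, w0
7. p1, w0
Complete open branch: countermodel on a K-frame, so not valid in K.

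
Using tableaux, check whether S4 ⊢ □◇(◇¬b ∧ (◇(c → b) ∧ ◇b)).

Tableau for the negation ¬□◇(◇¬b ∧ (◇(c → b) ∧ ◇b)):
1. ¬□◇(◇¬b ∧ (◇(c → b) ∧ ◇b)), u
2. ¬◇(◇¬b ∧ (◇(c → b) ∧ ◇b)), v
3. ¬(◇¬b ∧ (◇(c → b) ∧ ◇b)), v
4. ¬(◇(c → b) ∧ ◇b), v
5. ¬◇b, v
6. ¬b, v
Accessibility: uRu, uRv, vRv
The negation has an open branch (countermodel exists).

Invalid (countermodel exists)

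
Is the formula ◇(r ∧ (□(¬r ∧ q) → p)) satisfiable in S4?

Satisfiable

1. ◇(r ∧ (□(¬r ∧ q) → p)), u
2. r ∧ (□(¬r ∧ q) → p), v
3. r, v
4. □(¬r ∧ q) → p, v
5. p, v
Accessibility: uRu, uRv, vRv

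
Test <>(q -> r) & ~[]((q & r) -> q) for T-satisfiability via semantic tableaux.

1. <>(q -> r) & ~[]((q & r) -> q), u
2. <>(q -> r), u   [&-rule on 1]
3. ~[]((q & r) -> q), u   [&-rule on 1]
4. q -> r, v   [<>-rule on 2: fresh world v, uRv]
5. r, v   [->-rule on 4 (branches; this branch)]
6. ~((q & r) -> q), w   [~[]-rule on 3: fresh world w, uRw]
7. q & r, w   [~->-rule on 6]
8. ~q, w   [~->-rule on 6]
9. q, w   [&-rule on 7]
10. r, w   [&-rule on 7]
Accessibility: uRu, uRv, uRw, vRv, wRw
Branch closes: q and ~q both at w.
Every branch closes; the branch above is one of them.

Unsatisfiable (every branch closes)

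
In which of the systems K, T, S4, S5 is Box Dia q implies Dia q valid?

T, S4, S5

K-tableau for the negation not (Box Dia q implies Dia q):
1. not (Box Dia q implies Dia q), u
2. Box Dia q, u
3. not Dia q, u
Complete open branch: countermodel on a K-frame, so not valid in K.
T-tableau for the negation not (Box Dia q implies Dia q):
1. not (Box Dia q implies Dia q), u
2. Box Dia q, u
3. not Dia q, u
4. Dia q, u
5. not q, u
6. q, v
7. Dia q, v
8. not q, v
Accessibility: uRu, uRv, vRv
Branch closes: q and not q both at v.
Every branch closes (one shown): valid in T, hence also in S4, S5 (every theorem of T is a theorem of S4 and S5).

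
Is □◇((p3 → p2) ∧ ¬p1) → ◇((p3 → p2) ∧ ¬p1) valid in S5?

Tableau for the negation ¬(□◇((p3 → p2) ∧ ¬p1) → ◇((p3 → p2) ∧ ¬p1)):
1. ¬(□◇((p3 → p2) ∧ ¬p1) → ◇((p3 → p2) ∧ ¬p1)), 0
2. □◇((p3 → p2) ∧ ¬p1), 0
3. ¬◇((p3 → p2) ∧ ¬p1), 0
4. ◇((p3 → p2) ∧ ¬p1), 0
5. ¬((p3 → p2) ∧ ¬p1), 0
6. ¬(p3 → p2), 0
7. p3, 0
8. ¬p2, 0
9. (p3 → p2) ∧ ¬p1, 1
10. p3 → p2, 1
11. ¬p1, 1
12. ◇((p3 → p2) ∧ ¬p1), 1
13. ¬((p3 → p2) ∧ ¬p1), 1
14. p2, 1
15. ¬(p3 → p2), 1
16. p3, 1
17. ¬p2, 1
Accessibility: 0R0, 0R1, 1R0, 1R1
Branch closes: p2 and ¬p2 both at 1.
All branches of the negation close; one closing branch shown above.

Valid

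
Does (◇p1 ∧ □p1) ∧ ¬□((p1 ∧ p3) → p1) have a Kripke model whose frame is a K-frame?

Unsatisfiable

1. (◇p1 ∧ □p1) ∧ ¬□((p1 ∧ p3) → p1), w0
2. ◇p1 ∧ □p1, w0
3. ¬□((p1 ∧ p3) → p1), w0
4. ◇p1, w0
5. □p1, w0
6. ¬((p1 ∧ p3) → p1), w1
7. p1 ∧ p3, w1
8. ¬p1, w1
9. p1, w1
10. p3, w1
Accessibility: w0Rw1
Branch closes: p1 and ¬p1 both at w1.
Every branch closes; the branch above is one of them.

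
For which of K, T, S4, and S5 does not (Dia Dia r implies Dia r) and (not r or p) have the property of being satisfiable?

S4-tableau for the formula:
1. not (Dia Dia r implies Dia r) and (not r or p), u
2. not (Dia Dia r implies Dia r), u
3. not r or p, u
4. Dia Dia r, u
5. not Dia r, u
6. not r, u
7. p, u
8. Dia r, v
9. not r, v
10. r, w
11. not r, w
Accessibility: uRu, uRv, uRw, vRv, vRw, wRw
Branch closes: r and not r both at w.
Every branch closes (one shown): unsatisfiable in S4, hence also in S5 (every S5-frame is an S4-frame).
T-tableau for the formula:
1. not (Dia Dia r implies Dia r) and (not r or p), u
2. not (Dia Dia r implies Dia r), u
3. not r or p, u
4. Dia Dia r, u
5. not Dia r, u
6. not r, u
7. p, u
8. Dia r, v
9. not r, v
10. r, w
Accessibility: uRu, uRv, vRv, vRw, wRw
Complete open branch: satisfiable in T, hence also in K (this T-model is also a K-model).

K, T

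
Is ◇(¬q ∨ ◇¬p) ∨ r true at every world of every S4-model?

No, not valid

Tableau for the negation ¬(◇(¬q ∨ ◇¬p) ∨ r):
1. ¬(◇(¬q ∨ ◇¬p) ∨ r), 0
2. ¬◇(¬q ∨ ◇¬p), 0   [¬∨-rule on 1]
3. ¬r, 0   [¬∨-rule on 1]
4. ¬(¬q ∨ ◇¬p), 0   [¬◇-rule on 2 via 0R0]
5. q, 0   [¬∨-rule on 4]
6. ¬◇¬p, 0   [¬∨-rule on 4]
7. p, 0   [¬◇-rule on 6 via 0R0]
Accessibility: 0R0
The negation has an open branch (countermodel exists).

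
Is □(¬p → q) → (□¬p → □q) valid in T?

Tableau for the negation ¬(□(¬p → q) → (□¬p → □q)):
1. ¬(□(¬p → q) → (□¬p → □q)), u
2. □(¬p → q), u   [¬→-rule on 1]
3. ¬(□¬p → □q), u   [¬→-rule on 1]
4. □¬p, u   [¬→-rule on 3]
5. ¬□q, u   [¬→-rule on 3]
6. ¬p → q, u   [□-rule on 2 via uRu]
7. ¬p, u   [□-rule on 4 via uRu]
8. q, u   [→-rule on 6 (branches; this branch)]
9. ¬q, v   [¬□-rule on 5: fresh world v, uRv]
10. ¬p → q, v   [□-rule on 2 via uRv]
11. ¬p, v   [□-rule on 4 via uRv]
12. q, v   [→-rule on 10 (branches; this branch)]
Accessibility: uRu, uRv, vRv
Branch closes: q and ¬q both at v.
All branches of the negation close; one closing branch shown above.

Valid in T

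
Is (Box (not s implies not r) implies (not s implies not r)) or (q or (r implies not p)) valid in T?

Tableau for the negation not ((Box (not s implies not r) implies (not s implies not r)) or (q or (r implies not p))):
1. not ((Box (not s implies not r) implies (not s implies not r)) or (q or (r implies not p))), 0
2. not (Box (not s implies not r) implies (not s implies not r)), 0
3. not (q or (r implies not p)), 0
4. Box (not s implies not r), 0
5. not (not s implies not r), 0
6. not q, 0
7. not (r implies not p), 0
8. not s, 0
9. r, 0
10. p, 0
11. not s implies not r, 0
12. not r, 0
Accessibility: 0R0
Branch closes: r and not r both at 0.
Every branch of the negation's tableau closes; the branch above is one of them.

Valid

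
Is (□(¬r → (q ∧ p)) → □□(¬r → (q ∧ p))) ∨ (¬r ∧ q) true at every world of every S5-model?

Valid

Tableau for the negation ¬((□(¬r → (q ∧ p)) → □□(¬r → (q ∧ p))) ∨ (¬r ∧ q)):
1. ¬((□(¬r → (q ∧ p)) → □□(¬r → (q ∧ p))) ∨ (¬r ∧ q)), u
2. ¬(□(¬r → (q ∧ p)) → □□(¬r → (q ∧ p))), u
3. ¬(¬r ∧ q), u
4. □(¬r → (q ∧ p)), u
5. ¬□□(¬r → (q ∧ p)), u
6. ¬r → (q ∧ p), u
7. r, u
8. q ∧ p, u
9. q, u
10. p, u
11. ¬□(¬r → (q ∧ p)), v
12. ¬r → (q ∧ p), v
13. q ∧ p, v
14. q, v
15. p, v
16. ¬(¬r → (q ∧ p)), w
17. ¬r, w
18. ¬(q ∧ p), w
19. ¬r → (q ∧ p), w
20. ¬p, w
21. q ∧ p, w
22. q, w
23. p, w
Accessibility: uRu, uRv, uRw, vRu, vRv, vRw, wRu, wRv, wRw
Branch closes: p and ¬p both at w.
All branches of the negation close; one closing branch shown above.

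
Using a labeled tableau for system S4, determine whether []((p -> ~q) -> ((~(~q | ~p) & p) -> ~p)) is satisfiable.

Satisfiable (open branch found)

1. []((p -> ~q) -> ((~(~q | ~p) & p) -> ~p)), u
2. (p -> ~q) -> ((~(~q | ~p) & p) -> ~p), u   [[]-rule on 1 via uRu]
3. (~(~q | ~p) & p) -> ~p, u   [->-rule on 2 (branches; this branch)]
4. ~p, u   [->-rule on 3 (branches; this branch)]
Accessibility: uRu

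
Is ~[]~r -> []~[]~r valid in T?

Invalid (countermodel exists)

Tableau for the negation ~(~[]~r -> []~[]~r):
1. ~(~[]~r -> []~[]~r), w0
2. ~[]~r, w0   [~->-rule on 1]
3. ~[]~[]~r, w0   [~->-rule on 1]
4. r, w1   [~[]-rule on 2: fresh world w1, w0Rw1]
5. []~r, w2   [~[]-rule on 3: fresh world w2, w0Rw2]
6. ~r, w2   [[]-rule on 5 via w2Rw2]
Accessibility: w0Rw0, w0Rw1, w0Rw2, w1Rw1, w2Rw2
The negation has an open branch (countermodel exists).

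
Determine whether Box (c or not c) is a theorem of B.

Valid in B

Tableau for the negation not Box (c or not c):
1. not Box (c or not c), w0
2. not (c or not c), w1
3. not c, w1
4. c, w1
Accessibility: w0Rw0, w0Rw1, w1Rw0, w1Rw1
Branch closes: c and not c both at w1.
Every branch of the negation's tableau closes; the branch above is one of them.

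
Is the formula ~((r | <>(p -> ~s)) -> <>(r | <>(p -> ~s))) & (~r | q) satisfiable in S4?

Unsatisfiable (every branch closes)

1. ~((r | <>(p -> ~s)) -> <>(r | <>(p -> ~s))) & (~r | q), 0
2. ~((r | <>(p -> ~s)) -> <>(r | <>(p -> ~s))), 0
3. ~r | q, 0
4. r | <>(p -> ~s), 0
5. ~<>(r | <>(p -> ~s)), 0
6. ~(r | <>(p -> ~s)), 0
7. ~r, 0
8. ~<>(p -> ~s), 0
9. ~(p -> ~s), 0
10. p, 0
11. s, 0
12. q, 0
13. <>(p -> ~s), 0
14. p -> ~s, 1
15. ~(r | <>(p -> ~s)), 1
16. ~r, 1
17. ~<>(p -> ~s), 1
18. ~(p -> ~s), 1
19. p, 1
20. s, 1
21. ~s, 1
Accessibility: 0R0, 0R1, 1R1
Branch closes: s and ~s both at 1.
(One branch shown.) All branches close.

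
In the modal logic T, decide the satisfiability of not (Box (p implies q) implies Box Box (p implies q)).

Yes, satisfiable

1. not (Box (p implies q) implies Box Box (p implies q)), 0
2. Box (p implies q), 0   [neg-implies-rule on 1]
3. not Box Box (p implies q), 0   [neg-implies-rule on 1]
4. p implies q, 0   [Box-rule on 2 via 0R0]
5. q, 0   [implies-rule on 4 (branches; this branch)]
6. not Box (p implies q), 1   [neg-Box-rule on 3: fresh world 1, 0R1]
7. p implies q, 1   [Box-rule on 2 via 0R1]
8. q, 1   [implies-rule on 7 (branches; this branch)]
9. not (p implies q), 2   [neg-Box-rule on 6: fresh world 2, 1R2]
10. p, 2   [neg-implies-rule on 9]
11. not q, 2   [neg-implies-rule on 9]
Accessibility: 0R0, 0R1, 1R1, 1R2, 2R2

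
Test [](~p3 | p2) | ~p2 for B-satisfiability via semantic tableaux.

1. [](~p3 | p2) | ~p2, 0
2. ~p2, 0   [|-rule on 1 (branches; this branch)]
Accessibility: 0R0

Satisfiable (open branch found)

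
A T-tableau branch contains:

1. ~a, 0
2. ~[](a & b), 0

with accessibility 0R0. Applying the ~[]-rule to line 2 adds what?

a fresh world 1 with 0R1, and ~(a & b) at 1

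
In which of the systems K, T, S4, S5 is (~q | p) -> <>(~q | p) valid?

K-tableau for the negation ~((~q | p) -> <>(~q | p)):
1. ~((~q | p) -> <>(~q | p)), u
2. ~q | p, u
3. ~<>(~q | p), u
4. p, u
Complete open branch: countermodel on a K-frame, so not valid in K.
T-tableau for the negation ~((~q | p) -> <>(~q | p)):
1. ~((~q | p) -> <>(~q | p)), u
2. ~q | p, u
3. ~<>(~q | p), u
4. ~(~q | p), u
5. q, u
6. ~p, u
7. p, u
Accessibility: uRu
Branch closes: p and ~p both at u.
Every branch closes (one shown): valid in T, hence also in S4, S5 (every theorem of T is a theorem of S4 and S5).

T, S4, S5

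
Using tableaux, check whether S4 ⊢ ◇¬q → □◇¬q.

Invalid (countermodel exists)

Tableau for the negation ¬(◇¬q → □◇¬q):
1. ¬(◇¬q → □◇¬q), 0
2. ◇¬q, 0   [¬→-rule on 1]
3. ¬□◇¬q, 0   [¬→-rule on 1]
4. ¬q, 1   [◇-rule on 2: fresh world 1, 0R1]
5. ¬◇¬q, 2   [¬□-rule on 3: fresh world 2, 0R2]
6. q, 2   [¬◇-rule on 5 via 2R2]
Accessibility: 0R0, 0R1, 0R2, 1R1, 2R2
The negation has an open branch (countermodel exists).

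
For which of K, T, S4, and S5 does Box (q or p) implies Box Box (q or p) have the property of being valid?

S4-tableau for the negation not (Box (q or p) implies Box Box (q or p)):
1. not (Box (q or p) implies Box Box (q or p)), w0
2. Box (q or p), w0
3. not Box Box (q or p), w0
4. q or p, w0
5. p, w0
6. not Box (q or p), w1
7. q or p, w1
8. p, w1
9. not (q or p), w2
10. not q, w2
11. not p, w2
12. q or p, w2
13. p, w2
Accessibility: w0Rw0, w0Rw1, w0Rw2, w1Rw1, w1Rw2, w2Rw2
Branch closes: p and not p both at w2.
Every branch closes (one shown): valid in S4, hence also in S5 (every theorem of S4 is a theorem of S5).
T-tableau for the negation not (Box (q or p) implies Box Box (q or p)):
1. not (Box (q or p) implies Box Box (q or p)), w0
2. Box (q or p), w0
3. not Box Box (q or p), w0
4. q or p, w0
5. p, w0
6. not Box (q or p), w1
7. q or p, w1
8. p, w1
9. not (q or p), w2
10. not q, w2
11. not p, w2
Accessibility: w0Rw0, w0Rw1, w1Rw1, w1Rw2, w2Rw2
Complete open branch: countermodel on a T-frame, so not valid in T, nor in K (the same frame is also a K-frame).

S4, S5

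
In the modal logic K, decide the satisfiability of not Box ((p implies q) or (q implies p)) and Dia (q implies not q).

Unsatisfiable (every branch closes)

1. not Box ((p implies q) or (q implies p)) and Dia (q implies not q), 0
2. not Box ((p implies q) or (q implies p)), 0
3. Dia (q implies not q), 0
4. not ((p implies q) or (q implies p)), 1
5. not (p implies q), 1
6. not (q implies p), 1
7. p, 1
8. not q, 1
9. q, 1
10. not p, 1
Accessibility: 0R1
Branch closes: q and not q both at 1.
(One branch shown.) All branches close.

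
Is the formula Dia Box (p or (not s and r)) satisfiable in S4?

1. Dia Box (p or (not s and r)), u
2. Box (p or (not s and r)), v
3. p or (not s and r), v
4. not s and r, v
5. not s, v
6. r, v
Accessibility: uRu, uRv, vRv

Satisfiable (open branch found)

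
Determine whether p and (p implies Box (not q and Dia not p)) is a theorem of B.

Invalid (countermodel exists)

Tableau for the negation not (p and (p implies Box (not q and Dia not p))):
1. not (p and (p implies Box (not q and Dia not p))), 0
2. not (p implies Box (not q and Dia not p)), 0   [neg-and-rule on 1 (branches; this branch)]
3. p, 0   [neg-implies-rule on 2]
4. not Box (not q and Dia not p), 0   [neg-implies-rule on 2]
5. not (not q and Dia not p), 1   [neg-Box-rule on 4: fresh world 1, 0R1]
6. not Dia not p, 1   [neg-and-rule on 5 (branches; this branch)]
7. p, 1   [neg-Dia-rule on 6 via 1R1]
Accessibility: 0R0, 0R1, 1R0, 1R1
The negation has an open branch (countermodel exists).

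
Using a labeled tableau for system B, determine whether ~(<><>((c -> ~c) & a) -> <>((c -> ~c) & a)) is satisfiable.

1. ~(<><>((c -> ~c) & a) -> <>((c -> ~c) & a)), w0
2. <><>((c -> ~c) & a), w0
3. ~<>((c -> ~c) & a), w0
4. ~((c -> ~c) & a), w0
5. ~a, w0
6. <>((c -> ~c) & a), w1
7. ~((c -> ~c) & a), w1
8. ~a, w1
9. (c -> ~c) & a, w2
10. c -> ~c, w2
11. a, w2
12. ~c, w2
Accessibility: w0Rw0, w0Rw1, w1Rw0, w1Rw1, w1Rw2, w2Rw1, w2Rw2

Satisfiable (open branch found)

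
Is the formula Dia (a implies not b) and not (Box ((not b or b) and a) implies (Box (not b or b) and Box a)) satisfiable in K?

No, unsatisfiable

1. Dia (a implies not b) and not (Box ((not b or b) and a) implies (Box (not b or b) and Box a)), w0
2. Dia (a implies not b), w0   [and-rule on 1]
3. not (Box ((not b or b) and a) implies (Box (not b or b) and Box a)), w0   [and-rule on 1]
4. Box ((not b or b) and a), w0   [neg-implies-rule on 3]
5. not (Box (not b or b) and Box a), w0   [neg-implies-rule on 3]
6. not Box a, w0   [neg-and-rule on 5 (branches; this branch)]
7. a implies not b, w1   [Dia-rule on 2: fresh world w1, w0Rw1]
8. (not b or b) and a, w1   [Box-rule on 4 via w0Rw1]
9. not b or b, w1   [and-rule on 8]
10. a, w1   [and-rule on 8]
11. not b, w1   [implies-rule on 7 (branches; this branch)]
12. not a, w2   [neg-Box-rule on 6: fresh world w2, w0Rw2]
13. (not b or b) and a, w2   [Box-rule on 4 via w0Rw2]
14. not b or b, w2   [and-rule on 13]
15. a, w2   [and-rule on 13]
Accessibility: w0Rw1, w0Rw2
Branch closes: a and not a both at w2.
All branches of the tableau close; one closing branch shown above.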